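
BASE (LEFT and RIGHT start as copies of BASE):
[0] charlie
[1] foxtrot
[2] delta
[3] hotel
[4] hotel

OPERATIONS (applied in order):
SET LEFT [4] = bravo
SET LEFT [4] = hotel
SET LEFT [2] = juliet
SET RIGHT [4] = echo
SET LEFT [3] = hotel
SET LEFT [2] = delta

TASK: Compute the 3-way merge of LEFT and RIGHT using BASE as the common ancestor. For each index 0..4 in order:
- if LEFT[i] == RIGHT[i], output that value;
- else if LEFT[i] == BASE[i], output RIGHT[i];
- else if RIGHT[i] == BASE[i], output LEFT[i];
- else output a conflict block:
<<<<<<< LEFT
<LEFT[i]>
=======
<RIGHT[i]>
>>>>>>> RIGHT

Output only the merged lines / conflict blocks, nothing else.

Final LEFT:  [charlie, foxtrot, delta, hotel, hotel]
Final RIGHT: [charlie, foxtrot, delta, hotel, echo]
i=0: L=charlie R=charlie -> agree -> charlie
i=1: L=foxtrot R=foxtrot -> agree -> foxtrot
i=2: L=delta R=delta -> agree -> delta
i=3: L=hotel R=hotel -> agree -> hotel
i=4: L=hotel=BASE, R=echo -> take RIGHT -> echo

Answer: charlie
foxtrot
delta
hotel
echo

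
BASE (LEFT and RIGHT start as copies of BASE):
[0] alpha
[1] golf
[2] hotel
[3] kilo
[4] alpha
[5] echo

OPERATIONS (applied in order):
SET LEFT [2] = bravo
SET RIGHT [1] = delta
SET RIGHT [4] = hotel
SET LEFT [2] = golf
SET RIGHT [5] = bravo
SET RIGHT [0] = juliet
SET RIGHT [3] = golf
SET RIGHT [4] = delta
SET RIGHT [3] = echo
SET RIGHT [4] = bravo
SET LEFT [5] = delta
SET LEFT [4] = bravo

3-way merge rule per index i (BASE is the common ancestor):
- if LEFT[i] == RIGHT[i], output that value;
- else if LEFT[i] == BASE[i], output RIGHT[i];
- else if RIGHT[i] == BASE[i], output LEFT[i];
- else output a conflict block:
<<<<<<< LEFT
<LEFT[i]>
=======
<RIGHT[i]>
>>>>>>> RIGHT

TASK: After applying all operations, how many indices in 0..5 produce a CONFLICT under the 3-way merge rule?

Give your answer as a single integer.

Answer: 1

Derivation:
Final LEFT:  [alpha, golf, golf, kilo, bravo, delta]
Final RIGHT: [juliet, delta, hotel, echo, bravo, bravo]
i=0: L=alpha=BASE, R=juliet -> take RIGHT -> juliet
i=1: L=golf=BASE, R=delta -> take RIGHT -> delta
i=2: L=golf, R=hotel=BASE -> take LEFT -> golf
i=3: L=kilo=BASE, R=echo -> take RIGHT -> echo
i=4: L=bravo R=bravo -> agree -> bravo
i=5: BASE=echo L=delta R=bravo all differ -> CONFLICT
Conflict count: 1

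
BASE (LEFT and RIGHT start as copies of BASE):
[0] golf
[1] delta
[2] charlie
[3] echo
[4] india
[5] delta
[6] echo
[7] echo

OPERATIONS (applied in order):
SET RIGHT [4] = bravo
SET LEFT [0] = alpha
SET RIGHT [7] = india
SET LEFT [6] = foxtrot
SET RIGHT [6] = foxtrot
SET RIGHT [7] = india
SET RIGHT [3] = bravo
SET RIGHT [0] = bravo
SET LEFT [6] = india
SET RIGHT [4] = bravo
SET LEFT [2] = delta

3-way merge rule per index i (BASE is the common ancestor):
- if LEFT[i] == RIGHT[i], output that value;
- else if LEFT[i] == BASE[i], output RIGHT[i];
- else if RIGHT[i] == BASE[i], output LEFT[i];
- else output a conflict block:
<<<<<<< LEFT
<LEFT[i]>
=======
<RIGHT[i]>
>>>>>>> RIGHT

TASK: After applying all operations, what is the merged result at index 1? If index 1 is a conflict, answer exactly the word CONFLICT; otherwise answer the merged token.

Answer: delta

Derivation:
Final LEFT:  [alpha, delta, delta, echo, india, delta, india, echo]
Final RIGHT: [bravo, delta, charlie, bravo, bravo, delta, foxtrot, india]
i=0: BASE=golf L=alpha R=bravo all differ -> CONFLICT
i=1: L=delta R=delta -> agree -> delta
i=2: L=delta, R=charlie=BASE -> take LEFT -> delta
i=3: L=echo=BASE, R=bravo -> take RIGHT -> bravo
i=4: L=india=BASE, R=bravo -> take RIGHT -> bravo
i=5: L=delta R=delta -> agree -> delta
i=6: BASE=echo L=india R=foxtrot all differ -> CONFLICT
i=7: L=echo=BASE, R=india -> take RIGHT -> india
Index 1 -> delta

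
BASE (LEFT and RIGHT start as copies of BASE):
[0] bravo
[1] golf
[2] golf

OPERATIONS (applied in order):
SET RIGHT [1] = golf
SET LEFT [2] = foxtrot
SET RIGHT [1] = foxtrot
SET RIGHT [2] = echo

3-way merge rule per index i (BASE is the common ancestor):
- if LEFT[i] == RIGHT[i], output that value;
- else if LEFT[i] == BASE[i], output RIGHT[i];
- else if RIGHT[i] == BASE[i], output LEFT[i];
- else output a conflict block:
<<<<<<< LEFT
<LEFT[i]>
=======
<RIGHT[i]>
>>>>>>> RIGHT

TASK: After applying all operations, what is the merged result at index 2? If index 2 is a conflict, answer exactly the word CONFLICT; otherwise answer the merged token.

Answer: CONFLICT

Derivation:
Final LEFT:  [bravo, golf, foxtrot]
Final RIGHT: [bravo, foxtrot, echo]
i=0: L=bravo R=bravo -> agree -> bravo
i=1: L=golf=BASE, R=foxtrot -> take RIGHT -> foxtrot
i=2: BASE=golf L=foxtrot R=echo all differ -> CONFLICT
Index 2 -> CONFLICT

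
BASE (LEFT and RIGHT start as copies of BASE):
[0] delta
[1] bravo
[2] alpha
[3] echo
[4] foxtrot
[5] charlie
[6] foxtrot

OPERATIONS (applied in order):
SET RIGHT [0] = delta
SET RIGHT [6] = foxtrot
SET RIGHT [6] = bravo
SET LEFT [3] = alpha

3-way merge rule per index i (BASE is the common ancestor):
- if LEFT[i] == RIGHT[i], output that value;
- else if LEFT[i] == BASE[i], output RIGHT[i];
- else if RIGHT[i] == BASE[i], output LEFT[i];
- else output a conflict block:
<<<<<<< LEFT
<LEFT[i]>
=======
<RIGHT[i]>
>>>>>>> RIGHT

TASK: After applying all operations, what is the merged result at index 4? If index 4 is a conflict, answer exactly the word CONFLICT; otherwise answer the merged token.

Answer: foxtrot

Derivation:
Final LEFT:  [delta, bravo, alpha, alpha, foxtrot, charlie, foxtrot]
Final RIGHT: [delta, bravo, alpha, echo, foxtrot, charlie, bravo]
i=0: L=delta R=delta -> agree -> delta
i=1: L=bravo R=bravo -> agree -> bravo
i=2: L=alpha R=alpha -> agree -> alpha
i=3: L=alpha, R=echo=BASE -> take LEFT -> alpha
i=4: L=foxtrot R=foxtrot -> agree -> foxtrot
i=5: L=charlie R=charlie -> agree -> charlie
i=6: L=foxtrot=BASE, R=bravo -> take RIGHT -> bravo
Index 4 -> foxtrot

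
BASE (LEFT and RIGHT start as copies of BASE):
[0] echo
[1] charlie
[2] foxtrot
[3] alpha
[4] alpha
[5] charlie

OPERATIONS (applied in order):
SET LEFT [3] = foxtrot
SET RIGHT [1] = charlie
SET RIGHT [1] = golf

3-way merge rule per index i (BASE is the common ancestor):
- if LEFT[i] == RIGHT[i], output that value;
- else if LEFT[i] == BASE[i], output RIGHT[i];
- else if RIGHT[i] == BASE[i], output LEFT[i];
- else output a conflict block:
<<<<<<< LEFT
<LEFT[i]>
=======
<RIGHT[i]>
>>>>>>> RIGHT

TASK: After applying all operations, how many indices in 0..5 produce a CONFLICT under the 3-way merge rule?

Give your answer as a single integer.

Answer: 0

Derivation:
Final LEFT:  [echo, charlie, foxtrot, foxtrot, alpha, charlie]
Final RIGHT: [echo, golf, foxtrot, alpha, alpha, charlie]
i=0: L=echo R=echo -> agree -> echo
i=1: L=charlie=BASE, R=golf -> take RIGHT -> golf
i=2: L=foxtrot R=foxtrot -> agree -> foxtrot
i=3: L=foxtrot, R=alpha=BASE -> take LEFT -> foxtrot
i=4: L=alpha R=alpha -> agree -> alpha
i=5: L=charlie R=charlie -> agree -> charlie
Conflict count: 0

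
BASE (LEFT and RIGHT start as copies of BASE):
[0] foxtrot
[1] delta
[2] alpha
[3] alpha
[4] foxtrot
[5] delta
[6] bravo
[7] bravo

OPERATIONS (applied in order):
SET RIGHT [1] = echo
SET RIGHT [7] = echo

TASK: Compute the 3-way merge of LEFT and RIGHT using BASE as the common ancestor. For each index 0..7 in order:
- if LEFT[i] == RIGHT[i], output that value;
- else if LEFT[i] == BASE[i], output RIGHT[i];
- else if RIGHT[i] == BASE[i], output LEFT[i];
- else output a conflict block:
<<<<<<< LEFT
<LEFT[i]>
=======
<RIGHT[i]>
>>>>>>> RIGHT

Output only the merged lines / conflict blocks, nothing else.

Final LEFT:  [foxtrot, delta, alpha, alpha, foxtrot, delta, bravo, bravo]
Final RIGHT: [foxtrot, echo, alpha, alpha, foxtrot, delta, bravo, echo]
i=0: L=foxtrot R=foxtrot -> agree -> foxtrot
i=1: L=delta=BASE, R=echo -> take RIGHT -> echo
i=2: L=alpha R=alpha -> agree -> alpha
i=3: L=alpha R=alpha -> agree -> alpha
i=4: L=foxtrot R=foxtrot -> agree -> foxtrot
i=5: L=delta R=delta -> agree -> delta
i=6: L=bravo R=bravo -> agree -> bravo
i=7: L=bravo=BASE, R=echo -> take RIGHT -> echo

Answer: foxtrot
echo
alpha
alpha
foxtrot
delta
bravo
echo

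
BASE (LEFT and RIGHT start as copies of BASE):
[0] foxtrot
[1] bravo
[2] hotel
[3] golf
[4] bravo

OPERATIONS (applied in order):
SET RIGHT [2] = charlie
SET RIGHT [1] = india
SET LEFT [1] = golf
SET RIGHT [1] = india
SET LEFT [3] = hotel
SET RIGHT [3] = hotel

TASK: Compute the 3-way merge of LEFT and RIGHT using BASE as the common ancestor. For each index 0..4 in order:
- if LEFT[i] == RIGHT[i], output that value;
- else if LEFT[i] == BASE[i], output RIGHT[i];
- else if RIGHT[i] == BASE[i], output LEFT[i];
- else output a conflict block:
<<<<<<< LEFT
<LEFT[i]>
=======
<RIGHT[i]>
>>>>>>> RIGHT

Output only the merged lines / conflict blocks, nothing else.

Answer: foxtrot
<<<<<<< LEFT
golf
=======
india
>>>>>>> RIGHT
charlie
hotel
bravo

Derivation:
Final LEFT:  [foxtrot, golf, hotel, hotel, bravo]
Final RIGHT: [foxtrot, india, charlie, hotel, bravo]
i=0: L=foxtrot R=foxtrot -> agree -> foxtrot
i=1: BASE=bravo L=golf R=india all differ -> CONFLICT
i=2: L=hotel=BASE, R=charlie -> take RIGHT -> charlie
i=3: L=hotel R=hotel -> agree -> hotel
i=4: L=bravo R=bravo -> agree -> bravo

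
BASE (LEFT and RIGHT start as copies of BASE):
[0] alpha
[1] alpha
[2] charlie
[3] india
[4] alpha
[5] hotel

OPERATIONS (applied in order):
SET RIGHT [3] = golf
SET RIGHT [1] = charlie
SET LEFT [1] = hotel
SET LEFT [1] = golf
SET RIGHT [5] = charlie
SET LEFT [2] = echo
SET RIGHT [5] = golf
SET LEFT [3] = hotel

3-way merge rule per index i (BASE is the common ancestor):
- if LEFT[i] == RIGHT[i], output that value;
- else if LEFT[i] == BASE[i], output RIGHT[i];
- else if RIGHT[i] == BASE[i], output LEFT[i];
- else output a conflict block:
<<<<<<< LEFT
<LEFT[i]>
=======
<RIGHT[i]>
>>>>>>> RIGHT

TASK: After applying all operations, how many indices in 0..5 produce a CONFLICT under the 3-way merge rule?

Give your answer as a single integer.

Final LEFT:  [alpha, golf, echo, hotel, alpha, hotel]
Final RIGHT: [alpha, charlie, charlie, golf, alpha, golf]
i=0: L=alpha R=alpha -> agree -> alpha
i=1: BASE=alpha L=golf R=charlie all differ -> CONFLICT
i=2: L=echo, R=charlie=BASE -> take LEFT -> echo
i=3: BASE=india L=hotel R=golf all differ -> CONFLICT
i=4: L=alpha R=alpha -> agree -> alpha
i=5: L=hotel=BASE, R=golf -> take RIGHT -> golf
Conflict count: 2

Answer: 2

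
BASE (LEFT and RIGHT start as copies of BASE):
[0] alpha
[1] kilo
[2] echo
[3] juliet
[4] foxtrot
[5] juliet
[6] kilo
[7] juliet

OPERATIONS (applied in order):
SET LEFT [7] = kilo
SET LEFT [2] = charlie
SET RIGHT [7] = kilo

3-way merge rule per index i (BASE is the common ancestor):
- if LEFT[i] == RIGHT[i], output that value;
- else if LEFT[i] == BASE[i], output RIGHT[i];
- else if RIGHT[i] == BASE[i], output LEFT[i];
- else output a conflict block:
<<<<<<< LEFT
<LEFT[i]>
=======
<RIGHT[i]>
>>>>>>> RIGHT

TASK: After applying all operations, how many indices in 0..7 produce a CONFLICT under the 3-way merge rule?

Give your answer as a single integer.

Answer: 0

Derivation:
Final LEFT:  [alpha, kilo, charlie, juliet, foxtrot, juliet, kilo, kilo]
Final RIGHT: [alpha, kilo, echo, juliet, foxtrot, juliet, kilo, kilo]
i=0: L=alpha R=alpha -> agree -> alpha
i=1: L=kilo R=kilo -> agree -> kilo
i=2: L=charlie, R=echo=BASE -> take LEFT -> charlie
i=3: L=juliet R=juliet -> agree -> juliet
i=4: L=foxtrot R=foxtrot -> agree -> foxtrot
i=5: L=juliet R=juliet -> agree -> juliet
i=6: L=kilo R=kilo -> agree -> kilo
i=7: L=kilo R=kilo -> agree -> kilo
Conflict count: 0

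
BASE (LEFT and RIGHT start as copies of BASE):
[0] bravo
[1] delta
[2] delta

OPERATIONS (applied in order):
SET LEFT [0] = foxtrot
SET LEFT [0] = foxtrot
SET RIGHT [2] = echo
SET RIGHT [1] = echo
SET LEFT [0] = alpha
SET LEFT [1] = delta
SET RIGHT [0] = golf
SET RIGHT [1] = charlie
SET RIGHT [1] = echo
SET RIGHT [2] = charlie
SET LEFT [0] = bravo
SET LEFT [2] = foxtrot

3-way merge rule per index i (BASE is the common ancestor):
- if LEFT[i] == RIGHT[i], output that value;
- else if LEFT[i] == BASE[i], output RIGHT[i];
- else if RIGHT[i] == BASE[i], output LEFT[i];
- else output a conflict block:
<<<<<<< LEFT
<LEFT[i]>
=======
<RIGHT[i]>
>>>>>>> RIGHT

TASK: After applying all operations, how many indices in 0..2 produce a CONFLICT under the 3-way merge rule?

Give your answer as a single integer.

Final LEFT:  [bravo, delta, foxtrot]
Final RIGHT: [golf, echo, charlie]
i=0: L=bravo=BASE, R=golf -> take RIGHT -> golf
i=1: L=delta=BASE, R=echo -> take RIGHT -> echo
i=2: BASE=delta L=foxtrot R=charlie all differ -> CONFLICT
Conflict count: 1

Answer: 1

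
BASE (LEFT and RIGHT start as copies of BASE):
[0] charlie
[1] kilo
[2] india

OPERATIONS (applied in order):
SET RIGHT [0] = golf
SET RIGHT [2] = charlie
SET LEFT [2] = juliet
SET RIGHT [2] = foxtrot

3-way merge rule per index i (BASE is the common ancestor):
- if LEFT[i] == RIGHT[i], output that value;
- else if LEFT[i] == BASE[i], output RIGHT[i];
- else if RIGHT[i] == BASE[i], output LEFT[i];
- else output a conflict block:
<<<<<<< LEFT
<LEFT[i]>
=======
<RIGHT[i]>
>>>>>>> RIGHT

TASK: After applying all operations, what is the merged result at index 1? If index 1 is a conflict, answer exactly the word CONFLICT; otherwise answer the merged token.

Answer: kilo

Derivation:
Final LEFT:  [charlie, kilo, juliet]
Final RIGHT: [golf, kilo, foxtrot]
i=0: L=charlie=BASE, R=golf -> take RIGHT -> golf
i=1: L=kilo R=kilo -> agree -> kilo
i=2: BASE=india L=juliet R=foxtrot all differ -> CONFLICT
Index 1 -> kilo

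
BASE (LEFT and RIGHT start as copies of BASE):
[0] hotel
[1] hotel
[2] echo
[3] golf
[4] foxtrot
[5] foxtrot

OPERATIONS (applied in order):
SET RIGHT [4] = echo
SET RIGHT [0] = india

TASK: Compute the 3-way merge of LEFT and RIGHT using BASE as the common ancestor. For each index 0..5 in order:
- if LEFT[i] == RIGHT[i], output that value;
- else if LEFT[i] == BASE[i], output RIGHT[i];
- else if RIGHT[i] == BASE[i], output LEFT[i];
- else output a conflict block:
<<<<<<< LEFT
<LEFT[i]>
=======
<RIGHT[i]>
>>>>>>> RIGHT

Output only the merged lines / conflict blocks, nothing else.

Answer: india
hotel
echo
golf
echo
foxtrot

Derivation:
Final LEFT:  [hotel, hotel, echo, golf, foxtrot, foxtrot]
Final RIGHT: [india, hotel, echo, golf, echo, foxtrot]
i=0: L=hotel=BASE, R=india -> take RIGHT -> india
i=1: L=hotel R=hotel -> agree -> hotel
i=2: L=echo R=echo -> agree -> echo
i=3: L=golf R=golf -> agree -> golf
i=4: L=foxtrot=BASE, R=echo -> take RIGHT -> echo
i=5: L=foxtrot R=foxtrot -> agree -> foxtrot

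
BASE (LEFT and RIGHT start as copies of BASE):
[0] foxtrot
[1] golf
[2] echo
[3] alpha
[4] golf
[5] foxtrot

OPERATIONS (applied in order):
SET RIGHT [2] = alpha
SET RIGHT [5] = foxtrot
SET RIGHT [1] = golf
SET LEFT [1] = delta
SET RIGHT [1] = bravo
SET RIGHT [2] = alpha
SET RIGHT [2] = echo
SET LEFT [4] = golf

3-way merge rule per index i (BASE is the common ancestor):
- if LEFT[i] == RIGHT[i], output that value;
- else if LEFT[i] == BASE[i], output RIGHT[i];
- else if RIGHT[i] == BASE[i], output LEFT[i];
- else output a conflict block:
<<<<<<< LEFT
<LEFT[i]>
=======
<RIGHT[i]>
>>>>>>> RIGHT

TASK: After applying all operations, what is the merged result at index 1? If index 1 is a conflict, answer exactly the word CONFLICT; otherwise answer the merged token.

Final LEFT:  [foxtrot, delta, echo, alpha, golf, foxtrot]
Final RIGHT: [foxtrot, bravo, echo, alpha, golf, foxtrot]
i=0: L=foxtrot R=foxtrot -> agree -> foxtrot
i=1: BASE=golf L=delta R=bravo all differ -> CONFLICT
i=2: L=echo R=echo -> agree -> echo
i=3: L=alpha R=alpha -> agree -> alpha
i=4: L=golf R=golf -> agree -> golf
i=5: L=foxtrot R=foxtrot -> agree -> foxtrot
Index 1 -> CONFLICT

Answer: CONFLICT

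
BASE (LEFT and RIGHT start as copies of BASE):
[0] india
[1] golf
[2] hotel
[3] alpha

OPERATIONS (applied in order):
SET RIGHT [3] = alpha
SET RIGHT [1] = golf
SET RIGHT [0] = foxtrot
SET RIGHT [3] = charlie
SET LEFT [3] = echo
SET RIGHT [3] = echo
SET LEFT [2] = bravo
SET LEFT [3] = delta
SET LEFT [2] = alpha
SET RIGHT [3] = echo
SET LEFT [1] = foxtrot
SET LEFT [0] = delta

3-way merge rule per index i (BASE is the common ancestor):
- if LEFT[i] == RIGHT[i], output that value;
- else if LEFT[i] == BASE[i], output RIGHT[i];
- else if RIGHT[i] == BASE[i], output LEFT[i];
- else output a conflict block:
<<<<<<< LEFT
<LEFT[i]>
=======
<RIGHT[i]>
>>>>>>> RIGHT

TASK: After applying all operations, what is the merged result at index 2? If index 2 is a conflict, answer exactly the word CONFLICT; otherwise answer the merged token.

Answer: alpha

Derivation:
Final LEFT:  [delta, foxtrot, alpha, delta]
Final RIGHT: [foxtrot, golf, hotel, echo]
i=0: BASE=india L=delta R=foxtrot all differ -> CONFLICT
i=1: L=foxtrot, R=golf=BASE -> take LEFT -> foxtrot
i=2: L=alpha, R=hotel=BASE -> take LEFT -> alpha
i=3: BASE=alpha L=delta R=echo all differ -> CONFLICT
Index 2 -> alpha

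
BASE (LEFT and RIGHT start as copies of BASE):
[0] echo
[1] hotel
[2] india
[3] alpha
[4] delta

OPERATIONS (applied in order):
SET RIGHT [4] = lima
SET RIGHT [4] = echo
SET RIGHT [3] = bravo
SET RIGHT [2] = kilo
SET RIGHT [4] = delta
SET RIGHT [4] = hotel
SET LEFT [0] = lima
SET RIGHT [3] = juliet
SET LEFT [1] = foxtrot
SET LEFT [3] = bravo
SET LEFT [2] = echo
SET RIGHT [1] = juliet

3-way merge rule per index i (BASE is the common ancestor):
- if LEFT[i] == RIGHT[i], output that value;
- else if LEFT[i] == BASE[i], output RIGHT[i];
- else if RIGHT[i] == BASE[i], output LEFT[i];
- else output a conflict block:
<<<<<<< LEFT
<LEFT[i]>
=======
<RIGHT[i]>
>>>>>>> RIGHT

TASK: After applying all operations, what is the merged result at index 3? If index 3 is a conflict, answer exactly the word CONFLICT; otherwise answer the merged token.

Final LEFT:  [lima, foxtrot, echo, bravo, delta]
Final RIGHT: [echo, juliet, kilo, juliet, hotel]
i=0: L=lima, R=echo=BASE -> take LEFT -> lima
i=1: BASE=hotel L=foxtrot R=juliet all differ -> CONFLICT
i=2: BASE=india L=echo R=kilo all differ -> CONFLICT
i=3: BASE=alpha L=bravo R=juliet all differ -> CONFLICT
i=4: L=delta=BASE, R=hotel -> take RIGHT -> hotel
Index 3 -> CONFLICT

Answer: CONFLICT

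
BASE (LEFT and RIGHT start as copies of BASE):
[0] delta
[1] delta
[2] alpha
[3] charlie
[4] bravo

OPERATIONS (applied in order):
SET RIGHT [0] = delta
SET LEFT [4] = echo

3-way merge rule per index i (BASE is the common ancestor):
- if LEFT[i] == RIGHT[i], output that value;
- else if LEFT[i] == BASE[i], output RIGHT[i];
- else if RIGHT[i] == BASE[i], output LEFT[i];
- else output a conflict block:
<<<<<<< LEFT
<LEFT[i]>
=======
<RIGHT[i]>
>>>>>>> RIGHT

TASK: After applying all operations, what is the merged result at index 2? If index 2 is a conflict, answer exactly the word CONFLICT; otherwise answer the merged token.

Answer: alpha

Derivation:
Final LEFT:  [delta, delta, alpha, charlie, echo]
Final RIGHT: [delta, delta, alpha, charlie, bravo]
i=0: L=delta R=delta -> agree -> delta
i=1: L=delta R=delta -> agree -> delta
i=2: L=alpha R=alpha -> agree -> alpha
i=3: L=charlie R=charlie -> agree -> charlie
i=4: L=echo, R=bravo=BASE -> take LEFT -> echo
Index 2 -> alpha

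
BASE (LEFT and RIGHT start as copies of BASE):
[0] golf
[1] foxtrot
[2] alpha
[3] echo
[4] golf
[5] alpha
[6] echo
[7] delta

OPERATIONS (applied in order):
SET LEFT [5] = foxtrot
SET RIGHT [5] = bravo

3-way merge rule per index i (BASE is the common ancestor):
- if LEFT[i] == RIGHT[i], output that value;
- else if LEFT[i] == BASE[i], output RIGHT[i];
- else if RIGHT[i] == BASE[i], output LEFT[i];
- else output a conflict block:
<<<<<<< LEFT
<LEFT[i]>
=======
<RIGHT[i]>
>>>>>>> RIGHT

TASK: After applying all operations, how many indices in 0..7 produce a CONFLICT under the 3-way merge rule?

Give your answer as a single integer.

Answer: 1

Derivation:
Final LEFT:  [golf, foxtrot, alpha, echo, golf, foxtrot, echo, delta]
Final RIGHT: [golf, foxtrot, alpha, echo, golf, bravo, echo, delta]
i=0: L=golf R=golf -> agree -> golf
i=1: L=foxtrot R=foxtrot -> agree -> foxtrot
i=2: L=alpha R=alpha -> agree -> alpha
i=3: L=echo R=echo -> agree -> echo
i=4: L=golf R=golf -> agree -> golf
i=5: BASE=alpha L=foxtrot R=bravo all differ -> CONFLICT
i=6: L=echo R=echo -> agree -> echo
i=7: L=delta R=delta -> agree -> delta
Conflict count: 1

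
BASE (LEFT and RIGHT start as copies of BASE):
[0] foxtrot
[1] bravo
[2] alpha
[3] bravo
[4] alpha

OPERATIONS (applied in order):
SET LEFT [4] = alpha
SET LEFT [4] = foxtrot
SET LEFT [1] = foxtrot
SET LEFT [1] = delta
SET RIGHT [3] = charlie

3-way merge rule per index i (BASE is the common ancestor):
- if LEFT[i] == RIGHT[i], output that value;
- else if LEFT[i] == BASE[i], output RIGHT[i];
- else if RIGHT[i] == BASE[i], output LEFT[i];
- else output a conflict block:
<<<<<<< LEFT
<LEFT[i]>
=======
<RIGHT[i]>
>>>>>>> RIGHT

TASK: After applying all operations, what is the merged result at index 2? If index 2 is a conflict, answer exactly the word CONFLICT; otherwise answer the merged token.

Final LEFT:  [foxtrot, delta, alpha, bravo, foxtrot]
Final RIGHT: [foxtrot, bravo, alpha, charlie, alpha]
i=0: L=foxtrot R=foxtrot -> agree -> foxtrot
i=1: L=delta, R=bravo=BASE -> take LEFT -> delta
i=2: L=alpha R=alpha -> agree -> alpha
i=3: L=bravo=BASE, R=charlie -> take RIGHT -> charlie
i=4: L=foxtrot, R=alpha=BASE -> take LEFT -> foxtrot
Index 2 -> alpha

Answer: alpha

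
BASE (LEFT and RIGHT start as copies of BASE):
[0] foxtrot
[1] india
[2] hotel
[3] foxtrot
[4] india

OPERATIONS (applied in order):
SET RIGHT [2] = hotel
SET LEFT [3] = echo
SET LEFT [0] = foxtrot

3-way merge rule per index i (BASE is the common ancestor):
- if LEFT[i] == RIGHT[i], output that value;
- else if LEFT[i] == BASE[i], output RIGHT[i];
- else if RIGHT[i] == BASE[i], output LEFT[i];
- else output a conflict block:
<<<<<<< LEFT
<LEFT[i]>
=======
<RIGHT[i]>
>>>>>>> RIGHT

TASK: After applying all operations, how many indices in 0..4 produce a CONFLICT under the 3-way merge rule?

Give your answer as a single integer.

Answer: 0

Derivation:
Final LEFT:  [foxtrot, india, hotel, echo, india]
Final RIGHT: [foxtrot, india, hotel, foxtrot, india]
i=0: L=foxtrot R=foxtrot -> agree -> foxtrot
i=1: L=india R=india -> agree -> india
i=2: L=hotel R=hotel -> agree -> hotel
i=3: L=echo, R=foxtrot=BASE -> take LEFT -> echo
i=4: L=india R=india -> agree -> india
Conflict count: 0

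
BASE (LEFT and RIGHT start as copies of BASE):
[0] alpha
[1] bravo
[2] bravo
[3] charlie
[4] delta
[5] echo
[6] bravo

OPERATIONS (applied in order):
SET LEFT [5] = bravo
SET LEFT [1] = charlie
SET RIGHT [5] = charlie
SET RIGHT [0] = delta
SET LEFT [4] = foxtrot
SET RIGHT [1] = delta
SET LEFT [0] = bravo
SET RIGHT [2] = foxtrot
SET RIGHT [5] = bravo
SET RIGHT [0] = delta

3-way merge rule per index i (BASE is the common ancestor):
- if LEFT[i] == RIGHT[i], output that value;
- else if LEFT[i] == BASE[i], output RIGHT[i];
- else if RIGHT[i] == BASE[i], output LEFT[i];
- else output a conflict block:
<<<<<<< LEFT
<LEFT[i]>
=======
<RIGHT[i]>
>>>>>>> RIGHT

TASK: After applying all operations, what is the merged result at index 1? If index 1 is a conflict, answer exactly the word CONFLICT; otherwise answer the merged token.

Answer: CONFLICT

Derivation:
Final LEFT:  [bravo, charlie, bravo, charlie, foxtrot, bravo, bravo]
Final RIGHT: [delta, delta, foxtrot, charlie, delta, bravo, bravo]
i=0: BASE=alpha L=bravo R=delta all differ -> CONFLICT
i=1: BASE=bravo L=charlie R=delta all differ -> CONFLICT
i=2: L=bravo=BASE, R=foxtrot -> take RIGHT -> foxtrot
i=3: L=charlie R=charlie -> agree -> charlie
i=4: L=foxtrot, R=delta=BASE -> take LEFT -> foxtrot
i=5: L=bravo R=bravo -> agree -> bravo
i=6: L=bravo R=bravo -> agree -> bravo
Index 1 -> CONFLICT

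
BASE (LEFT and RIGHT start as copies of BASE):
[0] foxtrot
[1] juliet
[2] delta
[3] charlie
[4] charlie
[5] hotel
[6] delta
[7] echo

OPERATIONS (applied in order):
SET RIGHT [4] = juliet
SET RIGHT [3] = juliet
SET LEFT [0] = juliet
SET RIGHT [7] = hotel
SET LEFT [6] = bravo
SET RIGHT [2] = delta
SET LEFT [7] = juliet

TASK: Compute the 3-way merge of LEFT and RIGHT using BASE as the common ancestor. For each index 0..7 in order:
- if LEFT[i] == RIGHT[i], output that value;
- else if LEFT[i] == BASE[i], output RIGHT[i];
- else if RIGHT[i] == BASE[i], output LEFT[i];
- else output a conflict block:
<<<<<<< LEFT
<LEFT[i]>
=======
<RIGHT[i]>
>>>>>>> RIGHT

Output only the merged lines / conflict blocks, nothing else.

Final LEFT:  [juliet, juliet, delta, charlie, charlie, hotel, bravo, juliet]
Final RIGHT: [foxtrot, juliet, delta, juliet, juliet, hotel, delta, hotel]
i=0: L=juliet, R=foxtrot=BASE -> take LEFT -> juliet
i=1: L=juliet R=juliet -> agree -> juliet
i=2: L=delta R=delta -> agree -> delta
i=3: L=charlie=BASE, R=juliet -> take RIGHT -> juliet
i=4: L=charlie=BASE, R=juliet -> take RIGHT -> juliet
i=5: L=hotel R=hotel -> agree -> hotel
i=6: L=bravo, R=delta=BASE -> take LEFT -> bravo
i=7: BASE=echo L=juliet R=hotel all differ -> CONFLICT

Answer: juliet
juliet
delta
juliet
juliet
hotel
bravo
<<<<<<< LEFT
juliet
=======
hotel
>>>>>>> RIGHT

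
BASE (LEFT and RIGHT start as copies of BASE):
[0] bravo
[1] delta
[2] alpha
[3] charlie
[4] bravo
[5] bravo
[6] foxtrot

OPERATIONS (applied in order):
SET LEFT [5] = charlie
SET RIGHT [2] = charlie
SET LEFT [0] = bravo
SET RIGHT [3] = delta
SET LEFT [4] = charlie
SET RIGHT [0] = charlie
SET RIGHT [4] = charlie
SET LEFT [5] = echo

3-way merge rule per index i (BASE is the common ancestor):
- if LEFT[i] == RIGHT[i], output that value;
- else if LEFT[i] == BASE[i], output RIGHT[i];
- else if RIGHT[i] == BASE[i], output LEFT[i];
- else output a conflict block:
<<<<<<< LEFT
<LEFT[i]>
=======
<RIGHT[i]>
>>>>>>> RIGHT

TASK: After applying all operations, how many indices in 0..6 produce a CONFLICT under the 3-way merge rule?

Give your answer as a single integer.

Answer: 0

Derivation:
Final LEFT:  [bravo, delta, alpha, charlie, charlie, echo, foxtrot]
Final RIGHT: [charlie, delta, charlie, delta, charlie, bravo, foxtrot]
i=0: L=bravo=BASE, R=charlie -> take RIGHT -> charlie
i=1: L=delta R=delta -> agree -> delta
i=2: L=alpha=BASE, R=charlie -> take RIGHT -> charlie
i=3: L=charlie=BASE, R=delta -> take RIGHT -> delta
i=4: L=charlie R=charlie -> agree -> charlie
i=5: L=echo, R=bravo=BASE -> take LEFT -> echo
i=6: L=foxtrot R=foxtrot -> agree -> foxtrot
Conflict count: 0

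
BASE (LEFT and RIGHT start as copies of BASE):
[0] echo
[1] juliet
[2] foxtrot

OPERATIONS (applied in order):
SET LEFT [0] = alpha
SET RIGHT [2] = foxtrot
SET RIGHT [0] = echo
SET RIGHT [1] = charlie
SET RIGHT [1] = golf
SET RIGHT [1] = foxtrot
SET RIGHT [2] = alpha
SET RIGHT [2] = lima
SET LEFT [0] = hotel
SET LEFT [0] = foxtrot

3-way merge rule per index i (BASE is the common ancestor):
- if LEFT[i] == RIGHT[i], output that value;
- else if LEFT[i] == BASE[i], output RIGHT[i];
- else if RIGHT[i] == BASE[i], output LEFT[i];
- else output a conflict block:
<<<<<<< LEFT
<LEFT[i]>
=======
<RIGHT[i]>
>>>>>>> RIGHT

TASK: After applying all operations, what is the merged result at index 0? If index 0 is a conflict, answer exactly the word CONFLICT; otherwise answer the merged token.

Answer: foxtrot

Derivation:
Final LEFT:  [foxtrot, juliet, foxtrot]
Final RIGHT: [echo, foxtrot, lima]
i=0: L=foxtrot, R=echo=BASE -> take LEFT -> foxtrot
i=1: L=juliet=BASE, R=foxtrot -> take RIGHT -> foxtrot
i=2: L=foxtrot=BASE, R=lima -> take RIGHT -> lima
Index 0 -> foxtrot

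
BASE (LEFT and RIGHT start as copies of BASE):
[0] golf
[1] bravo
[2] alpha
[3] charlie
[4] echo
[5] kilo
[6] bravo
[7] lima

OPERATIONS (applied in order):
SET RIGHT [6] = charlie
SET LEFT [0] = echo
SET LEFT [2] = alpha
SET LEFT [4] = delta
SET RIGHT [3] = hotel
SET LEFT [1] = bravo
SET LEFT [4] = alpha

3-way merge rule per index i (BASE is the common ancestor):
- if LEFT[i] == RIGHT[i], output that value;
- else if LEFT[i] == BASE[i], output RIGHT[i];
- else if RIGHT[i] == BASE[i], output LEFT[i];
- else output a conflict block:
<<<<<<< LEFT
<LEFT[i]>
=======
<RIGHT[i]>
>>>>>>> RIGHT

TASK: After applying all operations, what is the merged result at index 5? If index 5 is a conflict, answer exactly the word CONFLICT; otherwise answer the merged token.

Answer: kilo

Derivation:
Final LEFT:  [echo, bravo, alpha, charlie, alpha, kilo, bravo, lima]
Final RIGHT: [golf, bravo, alpha, hotel, echo, kilo, charlie, lima]
i=0: L=echo, R=golf=BASE -> take LEFT -> echo
i=1: L=bravo R=bravo -> agree -> bravo
i=2: L=alpha R=alpha -> agree -> alpha
i=3: L=charlie=BASE, R=hotel -> take RIGHT -> hotel
i=4: L=alpha, R=echo=BASE -> take LEFT -> alpha
i=5: L=kilo R=kilo -> agree -> kilo
i=6: L=bravo=BASE, R=charlie -> take RIGHT -> charlie
i=7: L=lima R=lima -> agree -> lima
Index 5 -> kilo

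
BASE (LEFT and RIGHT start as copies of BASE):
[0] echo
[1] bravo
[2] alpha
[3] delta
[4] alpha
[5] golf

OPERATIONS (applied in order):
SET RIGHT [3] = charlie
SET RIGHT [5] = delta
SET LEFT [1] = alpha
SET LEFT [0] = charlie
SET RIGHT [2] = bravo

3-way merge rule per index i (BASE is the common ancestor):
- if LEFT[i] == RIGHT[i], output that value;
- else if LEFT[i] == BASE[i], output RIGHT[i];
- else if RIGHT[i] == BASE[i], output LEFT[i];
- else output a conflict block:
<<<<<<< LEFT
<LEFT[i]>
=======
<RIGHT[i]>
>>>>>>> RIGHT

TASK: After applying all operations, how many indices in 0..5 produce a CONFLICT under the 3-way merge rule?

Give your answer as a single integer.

Answer: 0

Derivation:
Final LEFT:  [charlie, alpha, alpha, delta, alpha, golf]
Final RIGHT: [echo, bravo, bravo, charlie, alpha, delta]
i=0: L=charlie, R=echo=BASE -> take LEFT -> charlie
i=1: L=alpha, R=bravo=BASE -> take LEFT -> alpha
i=2: L=alpha=BASE, R=bravo -> take RIGHT -> bravo
i=3: L=delta=BASE, R=charlie -> take RIGHT -> charlie
i=4: L=alpha R=alpha -> agree -> alpha
i=5: L=golf=BASE, R=delta -> take RIGHT -> delta
Conflict count: 0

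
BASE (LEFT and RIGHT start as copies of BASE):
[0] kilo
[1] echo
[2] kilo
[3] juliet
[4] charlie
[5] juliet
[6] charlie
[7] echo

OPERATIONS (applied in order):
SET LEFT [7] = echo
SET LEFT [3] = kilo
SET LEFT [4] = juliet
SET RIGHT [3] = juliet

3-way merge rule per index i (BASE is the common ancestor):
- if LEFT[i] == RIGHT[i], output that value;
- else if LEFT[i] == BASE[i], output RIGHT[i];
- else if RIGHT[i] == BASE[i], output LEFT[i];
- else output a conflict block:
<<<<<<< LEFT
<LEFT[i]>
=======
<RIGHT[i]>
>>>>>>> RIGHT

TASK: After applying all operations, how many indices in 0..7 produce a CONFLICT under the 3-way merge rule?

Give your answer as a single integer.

Final LEFT:  [kilo, echo, kilo, kilo, juliet, juliet, charlie, echo]
Final RIGHT: [kilo, echo, kilo, juliet, charlie, juliet, charlie, echo]
i=0: L=kilo R=kilo -> agree -> kilo
i=1: L=echo R=echo -> agree -> echo
i=2: L=kilo R=kilo -> agree -> kilo
i=3: L=kilo, R=juliet=BASE -> take LEFT -> kilo
i=4: L=juliet, R=charlie=BASE -> take LEFT -> juliet
i=5: L=juliet R=juliet -> agree -> juliet
i=6: L=charlie R=charlie -> agree -> charlie
i=7: L=echo R=echo -> agree -> echo
Conflict count: 0

Answer: 0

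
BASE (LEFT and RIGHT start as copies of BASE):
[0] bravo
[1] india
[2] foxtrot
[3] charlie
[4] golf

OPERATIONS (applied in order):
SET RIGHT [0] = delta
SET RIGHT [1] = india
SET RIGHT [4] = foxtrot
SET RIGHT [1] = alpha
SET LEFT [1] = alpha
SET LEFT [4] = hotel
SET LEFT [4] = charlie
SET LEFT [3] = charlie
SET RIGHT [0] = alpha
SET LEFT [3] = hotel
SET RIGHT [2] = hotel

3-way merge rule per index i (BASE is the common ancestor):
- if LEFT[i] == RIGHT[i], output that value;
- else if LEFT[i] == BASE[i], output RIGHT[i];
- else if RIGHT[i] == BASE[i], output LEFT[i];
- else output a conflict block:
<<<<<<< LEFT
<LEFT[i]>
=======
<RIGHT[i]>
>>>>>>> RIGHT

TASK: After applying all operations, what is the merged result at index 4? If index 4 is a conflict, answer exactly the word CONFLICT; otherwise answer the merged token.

Final LEFT:  [bravo, alpha, foxtrot, hotel, charlie]
Final RIGHT: [alpha, alpha, hotel, charlie, foxtrot]
i=0: L=bravo=BASE, R=alpha -> take RIGHT -> alpha
i=1: L=alpha R=alpha -> agree -> alpha
i=2: L=foxtrot=BASE, R=hotel -> take RIGHT -> hotel
i=3: L=hotel, R=charlie=BASE -> take LEFT -> hotel
i=4: BASE=golf L=charlie R=foxtrot all differ -> CONFLICT
Index 4 -> CONFLICT

Answer: CONFLICT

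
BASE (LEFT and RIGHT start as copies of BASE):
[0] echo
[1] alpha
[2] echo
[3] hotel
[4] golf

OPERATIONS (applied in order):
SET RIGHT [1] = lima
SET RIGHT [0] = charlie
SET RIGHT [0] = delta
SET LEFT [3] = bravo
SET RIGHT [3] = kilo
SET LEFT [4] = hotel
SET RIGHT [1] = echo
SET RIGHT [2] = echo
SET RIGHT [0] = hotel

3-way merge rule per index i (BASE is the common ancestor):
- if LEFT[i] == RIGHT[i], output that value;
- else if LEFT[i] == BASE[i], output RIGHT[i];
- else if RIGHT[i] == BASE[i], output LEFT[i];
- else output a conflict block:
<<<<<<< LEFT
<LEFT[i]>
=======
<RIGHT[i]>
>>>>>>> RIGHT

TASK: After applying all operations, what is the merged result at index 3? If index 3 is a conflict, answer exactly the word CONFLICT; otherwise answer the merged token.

Answer: CONFLICT

Derivation:
Final LEFT:  [echo, alpha, echo, bravo, hotel]
Final RIGHT: [hotel, echo, echo, kilo, golf]
i=0: L=echo=BASE, R=hotel -> take RIGHT -> hotel
i=1: L=alpha=BASE, R=echo -> take RIGHT -> echo
i=2: L=echo R=echo -> agree -> echo
i=3: BASE=hotel L=bravo R=kilo all differ -> CONFLICT
i=4: L=hotel, R=golf=BASE -> take LEFT -> hotel
Index 3 -> CONFLICT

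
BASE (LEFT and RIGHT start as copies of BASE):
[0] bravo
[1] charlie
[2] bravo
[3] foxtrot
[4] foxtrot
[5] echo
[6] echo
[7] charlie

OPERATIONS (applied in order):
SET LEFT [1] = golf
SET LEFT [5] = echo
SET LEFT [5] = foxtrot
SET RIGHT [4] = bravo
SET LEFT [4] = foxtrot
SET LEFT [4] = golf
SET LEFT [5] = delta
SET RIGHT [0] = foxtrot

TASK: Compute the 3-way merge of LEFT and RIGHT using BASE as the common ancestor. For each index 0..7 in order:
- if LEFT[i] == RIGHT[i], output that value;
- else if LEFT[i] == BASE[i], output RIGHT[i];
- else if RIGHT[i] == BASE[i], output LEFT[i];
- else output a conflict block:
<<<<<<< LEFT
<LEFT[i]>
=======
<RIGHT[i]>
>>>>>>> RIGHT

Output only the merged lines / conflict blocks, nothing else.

Answer: foxtrot
golf
bravo
foxtrot
<<<<<<< LEFT
golf
=======
bravo
>>>>>>> RIGHT
delta
echo
charlie

Derivation:
Final LEFT:  [bravo, golf, bravo, foxtrot, golf, delta, echo, charlie]
Final RIGHT: [foxtrot, charlie, bravo, foxtrot, bravo, echo, echo, charlie]
i=0: L=bravo=BASE, R=foxtrot -> take RIGHT -> foxtrot
i=1: L=golf, R=charlie=BASE -> take LEFT -> golf
i=2: L=bravo R=bravo -> agree -> bravo
i=3: L=foxtrot R=foxtrot -> agree -> foxtrot
i=4: BASE=foxtrot L=golf R=bravo all differ -> CONFLICT
i=5: L=delta, R=echo=BASE -> take LEFT -> delta
i=6: L=echo R=echo -> agree -> echo
i=7: L=charlie R=charlie -> agree -> charlie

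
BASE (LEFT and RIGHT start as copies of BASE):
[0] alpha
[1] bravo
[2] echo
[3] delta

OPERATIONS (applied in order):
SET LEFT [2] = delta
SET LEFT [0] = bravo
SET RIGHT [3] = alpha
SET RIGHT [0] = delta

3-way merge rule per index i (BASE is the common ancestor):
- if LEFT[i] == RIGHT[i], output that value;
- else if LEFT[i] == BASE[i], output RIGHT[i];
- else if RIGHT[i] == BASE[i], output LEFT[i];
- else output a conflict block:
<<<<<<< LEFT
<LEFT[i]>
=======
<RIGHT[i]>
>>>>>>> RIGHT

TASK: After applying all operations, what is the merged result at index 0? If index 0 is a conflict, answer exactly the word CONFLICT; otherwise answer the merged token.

Answer: CONFLICT

Derivation:
Final LEFT:  [bravo, bravo, delta, delta]
Final RIGHT: [delta, bravo, echo, alpha]
i=0: BASE=alpha L=bravo R=delta all differ -> CONFLICT
i=1: L=bravo R=bravo -> agree -> bravo
i=2: L=delta, R=echo=BASE -> take LEFT -> delta
i=3: L=delta=BASE, R=alpha -> take RIGHT -> alpha
Index 0 -> CONFLICT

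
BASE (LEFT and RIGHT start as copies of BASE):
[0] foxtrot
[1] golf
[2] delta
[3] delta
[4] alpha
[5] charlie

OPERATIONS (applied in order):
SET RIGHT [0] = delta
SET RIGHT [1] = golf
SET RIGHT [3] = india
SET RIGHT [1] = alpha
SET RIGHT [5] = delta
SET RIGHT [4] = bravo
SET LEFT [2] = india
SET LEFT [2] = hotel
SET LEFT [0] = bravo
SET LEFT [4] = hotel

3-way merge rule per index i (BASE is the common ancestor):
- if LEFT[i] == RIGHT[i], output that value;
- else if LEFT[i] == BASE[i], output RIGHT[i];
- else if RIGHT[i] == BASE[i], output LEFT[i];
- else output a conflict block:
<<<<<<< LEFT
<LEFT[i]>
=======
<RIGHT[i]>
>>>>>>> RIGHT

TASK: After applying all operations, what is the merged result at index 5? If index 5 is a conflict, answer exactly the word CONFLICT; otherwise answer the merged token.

Answer: delta

Derivation:
Final LEFT:  [bravo, golf, hotel, delta, hotel, charlie]
Final RIGHT: [delta, alpha, delta, india, bravo, delta]
i=0: BASE=foxtrot L=bravo R=delta all differ -> CONFLICT
i=1: L=golf=BASE, R=alpha -> take RIGHT -> alpha
i=2: L=hotel, R=delta=BASE -> take LEFT -> hotel
i=3: L=delta=BASE, R=india -> take RIGHT -> india
i=4: BASE=alpha L=hotel R=bravo all differ -> CONFLICT
i=5: L=charlie=BASE, R=delta -> take RIGHT -> delta
Index 5 -> delta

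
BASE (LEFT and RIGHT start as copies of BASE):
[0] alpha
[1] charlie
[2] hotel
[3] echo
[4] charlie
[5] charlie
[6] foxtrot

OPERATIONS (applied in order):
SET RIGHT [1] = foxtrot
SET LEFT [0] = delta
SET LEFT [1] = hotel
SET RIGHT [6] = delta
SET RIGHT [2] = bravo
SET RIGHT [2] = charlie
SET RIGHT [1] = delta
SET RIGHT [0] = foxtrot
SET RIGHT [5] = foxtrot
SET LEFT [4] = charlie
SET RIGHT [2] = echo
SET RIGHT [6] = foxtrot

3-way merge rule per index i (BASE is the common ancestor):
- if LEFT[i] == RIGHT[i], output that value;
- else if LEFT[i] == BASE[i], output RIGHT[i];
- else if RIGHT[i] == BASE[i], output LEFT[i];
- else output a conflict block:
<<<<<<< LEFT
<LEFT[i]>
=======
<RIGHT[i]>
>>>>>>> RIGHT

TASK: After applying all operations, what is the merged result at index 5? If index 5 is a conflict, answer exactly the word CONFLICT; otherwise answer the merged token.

Final LEFT:  [delta, hotel, hotel, echo, charlie, charlie, foxtrot]
Final RIGHT: [foxtrot, delta, echo, echo, charlie, foxtrot, foxtrot]
i=0: BASE=alpha L=delta R=foxtrot all differ -> CONFLICT
i=1: BASE=charlie L=hotel R=delta all differ -> CONFLICT
i=2: L=hotel=BASE, R=echo -> take RIGHT -> echo
i=3: L=echo R=echo -> agree -> echo
i=4: L=charlie R=charlie -> agree -> charlie
i=5: L=charlie=BASE, R=foxtrot -> take RIGHT -> foxtrot
i=6: L=foxtrot R=foxtrot -> agree -> foxtrot
Index 5 -> foxtrot

Answer: foxtrot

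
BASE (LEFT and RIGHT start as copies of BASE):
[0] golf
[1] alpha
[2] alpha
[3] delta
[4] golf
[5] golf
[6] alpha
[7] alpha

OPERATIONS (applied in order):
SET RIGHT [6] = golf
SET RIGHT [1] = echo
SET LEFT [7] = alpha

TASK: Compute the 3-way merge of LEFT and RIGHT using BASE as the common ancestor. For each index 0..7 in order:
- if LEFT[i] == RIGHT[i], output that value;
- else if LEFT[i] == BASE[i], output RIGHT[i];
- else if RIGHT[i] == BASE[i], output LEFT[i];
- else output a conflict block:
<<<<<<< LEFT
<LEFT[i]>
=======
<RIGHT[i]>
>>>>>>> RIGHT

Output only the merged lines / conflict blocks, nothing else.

Answer: golf
echo
alpha
delta
golf
golf
golf
alpha

Derivation:
Final LEFT:  [golf, alpha, alpha, delta, golf, golf, alpha, alpha]
Final RIGHT: [golf, echo, alpha, delta, golf, golf, golf, alpha]
i=0: L=golf R=golf -> agree -> golf
i=1: L=alpha=BASE, R=echo -> take RIGHT -> echo
i=2: L=alpha R=alpha -> agree -> alpha
i=3: L=delta R=delta -> agree -> delta
i=4: L=golf R=golf -> agree -> golf
i=5: L=golf R=golf -> agree -> golf
i=6: L=alpha=BASE, R=golf -> take RIGHT -> golf
i=7: L=alpha R=alpha -> agree -> alpha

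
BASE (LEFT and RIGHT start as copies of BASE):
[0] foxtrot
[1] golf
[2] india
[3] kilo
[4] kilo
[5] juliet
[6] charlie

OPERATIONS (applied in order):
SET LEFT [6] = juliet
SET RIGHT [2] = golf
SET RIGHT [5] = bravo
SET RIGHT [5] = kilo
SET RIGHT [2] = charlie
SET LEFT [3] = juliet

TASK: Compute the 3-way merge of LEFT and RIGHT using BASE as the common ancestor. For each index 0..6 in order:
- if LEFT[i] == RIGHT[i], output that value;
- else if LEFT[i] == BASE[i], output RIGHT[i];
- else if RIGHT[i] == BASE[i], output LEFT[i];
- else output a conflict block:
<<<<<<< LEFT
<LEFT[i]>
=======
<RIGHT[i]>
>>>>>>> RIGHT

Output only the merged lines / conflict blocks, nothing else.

Final LEFT:  [foxtrot, golf, india, juliet, kilo, juliet, juliet]
Final RIGHT: [foxtrot, golf, charlie, kilo, kilo, kilo, charlie]
i=0: L=foxtrot R=foxtrot -> agree -> foxtrot
i=1: L=golf R=golf -> agree -> golf
i=2: L=india=BASE, R=charlie -> take RIGHT -> charlie
i=3: L=juliet, R=kilo=BASE -> take LEFT -> juliet
i=4: L=kilo R=kilo -> agree -> kilo
i=5: L=juliet=BASE, R=kilo -> take RIGHT -> kilo
i=6: L=juliet, R=charlie=BASE -> take LEFT -> juliet

Answer: foxtrot
golf
charlie
juliet
kilo
kilo
juliet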